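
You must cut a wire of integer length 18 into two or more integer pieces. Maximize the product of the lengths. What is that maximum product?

729

Fill g[k] for k=2..18: at each k try every first piece i and multiply by the better of (k−i) uncut or g[k−i].
g[2] = 1·max(1,0) = 1·1 = 1
g[3] = 1·max(2,1) = 1·2 = 2
g[4] = 2·max(2,1) = 2·2 = 4
g[5] = 2·max(3,2) = 2·3 = 6
g[6] = 3·max(3,2) = 3·3 = 9
g[7] = 2·max(5,6) = 2·6 = 12
g[8] = 2·max(6,9) = 2·9 = 18
g[9] = 3·max(6,9) = 3·9 = 27
g[10] = 2·max(8,18) = 2·18 = 36
g[11] = 2·max(9,27) = 2·27 = 54
g[12] = 3·max(9,27) = 3·27 = 81
g[13] = 2·max(11,54) = 2·54 = 108
g[14] = 2·max(12,81) = 2·81 = 162
g[15] = 3·max(12,81) = 3·81 = 243
g[16] = 2·max(14,162) = 2·162 = 324
g[17] = 2·max(15,243) = 2·243 = 486
g[18] = 3·max(15,243) = 3·243 = 729
One optimal split: 3 + 3 + 3 + 3 + 3 + 3; product 3·3·3·3·3·3 = 729.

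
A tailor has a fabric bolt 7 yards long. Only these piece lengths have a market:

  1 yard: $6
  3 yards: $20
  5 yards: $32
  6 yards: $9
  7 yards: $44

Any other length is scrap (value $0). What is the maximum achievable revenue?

Let r[k] be the best obtainable value from length k. For each k, try every first piece i and keep the best of price[i] + r[k−i].
r[1] = 6
r[2] = 12  (first piece 1, then r[1]=6)
r[3] = 20
r[4] = 26  (first piece 1, then r[3]=20)
r[5] = 32  (first piece 1, then r[4]=26)
r[6] = 40  (first piece 3, then r[3]=20)
r[7] = 46  (first piece 1, then r[6]=40)
One optimal cutting: 3 + 3 + 1 → $46.

46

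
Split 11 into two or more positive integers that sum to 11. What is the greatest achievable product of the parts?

Define prod[k] = max over 1≤i<k of i · max(k−i, prod[k−i]); the inner max lets the remainder stay uncut if that's better.
Small cases: prod[2]=1, prod[3]=2, prod[4]=4, prod[5]=6, prod[6]=9.
prod[7] = 2*max(5,6) = 2*6 = 12
prod[8] = 2*max(6,9) = 2*9 = 18
prod[9] = 3*max(6,9) = 3*9 = 27
prod[10] = 2*max(8,18) = 2*18 = 36
prod[11] = 2*max(9,27) = 2*27 = 54
One optimal split: 3 + 3 + 3 + 2; product 3*3*3*2 = 54.

54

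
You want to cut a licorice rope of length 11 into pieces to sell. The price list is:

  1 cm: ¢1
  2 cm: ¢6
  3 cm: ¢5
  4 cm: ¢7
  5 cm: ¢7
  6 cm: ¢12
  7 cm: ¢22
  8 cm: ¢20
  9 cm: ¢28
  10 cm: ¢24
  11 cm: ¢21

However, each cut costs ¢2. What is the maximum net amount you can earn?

32

Consider every possible first cut. net[k] is the best of p[i]+net[k−i] over all sellable i≤k, charging 2 whenever i<k.
net[1] = 1
net[2] = 6
net[3] = 5  (first piece 1, then net[2]=6)
net[4] = 10  (first piece 2, then net[2]=6)
net[5] = 9  (first piece 1, then net[4]=10)
net[6] = 14  (first piece 2, then net[4]=10)
net[7] = 22
net[8] = 21  (first piece 1, then net[7]=22)
net[9] = 28
net[10] = 27  (first piece 1, then net[9]=28)
net[11] = 32  (first piece 2, then net[9]=28)
One optimal plan: pieces 9 + 2 (1 cut) → ¢34 − ¢2 = ¢32.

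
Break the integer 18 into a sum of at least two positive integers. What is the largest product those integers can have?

729

Let m[k] be the best product for length k (with at least one cut). For each first piece i, the rest contributes max(k−i, m[k−i]).
Small cases: m[2]=1, m[3]=2, m[4]=4, m[5]=6, m[6]=9, m[7]=12, m[8]=18, m[9]=27, m[10]=36, m[11]=54, m[12]=81, m[13]=108.
m[14] = max(1·108, 2·81, 3·54, …, 12·2, 13·1) = 162
m[15] = max(1·162, 2·108, 3·81, …, 13·2, 14·1) = 243
m[16] = max(1·243, 2·162, 3·108, …, 14·2, 15·1) = 324
m[17] = max(1·324, 2·243, 3·162, …, 15·2, 16·1) = 486
m[18] = max(1·486, 2·324, 3·243, …, 16·2, 17·1) = 729
One optimal split: 3 + 3 + 3 + 3 + 3 + 3; product 3·3·3·3·3·3 = 729.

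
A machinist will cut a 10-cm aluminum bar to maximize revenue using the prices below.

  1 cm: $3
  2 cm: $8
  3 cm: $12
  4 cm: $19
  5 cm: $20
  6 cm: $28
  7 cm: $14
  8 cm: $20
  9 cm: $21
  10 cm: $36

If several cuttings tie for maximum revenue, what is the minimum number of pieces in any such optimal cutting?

2

Let r[k] be the best obtainable value from length k. For each k, try every first piece i and keep the best of price[i] + r[k−i].
r[1] = 3
r[2] = max(3+3, 8+0) = 8
r[3] = max(3+8, 8+3, 12+0) = 12
r[4] = max(3+12, 8+8, 12+3, 19+0) = 19
r[5] = max(3+19, 8+12, 12+8, 19+3, 20+0) = 22
r[6] = max(3+22, 8+19, 12+12, 19+8, 20+3, 28+0) = 28
r[7] = max(3+28, 8+22, 12+19, …, 28+3, 14+0) = 31
r[8] = max(3+31, 8+28, 12+22, …, 14+3, 20+0) = 38
r[9] = max(3+38, 8+31, 12+28, …, 20+3, 21+0) = 41
r[10] = max(3+41, 8+38, 12+31, …, 21+3, 36+0) = 47
Maximum revenue is $47.
Now minimize piece count subject to staying optimal: for each k, pieces[k] = 1 + min over i with p[i]+r[k−i]=r[k] of pieces[k−i].
pieces[7] = 2
pieces[8] = 2
pieces[9] = 3
pieces[10] = 2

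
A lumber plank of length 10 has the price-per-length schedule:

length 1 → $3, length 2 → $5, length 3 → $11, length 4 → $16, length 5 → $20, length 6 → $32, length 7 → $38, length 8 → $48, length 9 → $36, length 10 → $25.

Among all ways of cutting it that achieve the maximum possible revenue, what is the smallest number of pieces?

3

Let r[k] be the best obtainable value from length k. For each k, try every first piece i and keep the best of price[i] + r[k−i].
r[1] = 3
r[2] = max(3+3, 5+0) = 6
r[3] = max(3+6, 5+3, 11+0) = 11
r[4] = max(3+11, 5+6, 11+3, 16+0) = 16
r[5] = max(3+16, 5+11, 11+6, 16+3, 20+0) = 20
r[6] = max(3+20, 5+16, 11+11, 16+6, 20+3, 32+0) = 32
r[7] = max(3+32, 5+20, 11+16, …, 32+3, 38+0) = 38
r[8] = max(3+38, 5+32, 11+20, …, 38+3, 48+0) = 48
r[9] = max(3+48, 5+38, 11+32, …, 48+3, 36+0) = 51
r[10] = max(3+51, 5+48, 11+38, …, 36+3, 25+0) = 54
Maximum revenue is $54.
Now minimize piece count subject to staying optimal: for each k, pieces[k] = 1 + min over i with p[i]+r[k−i]=r[k] of pieces[k−i].
pieces[7] = 1
pieces[8] = 1
pieces[9] = 2
pieces[10] = 3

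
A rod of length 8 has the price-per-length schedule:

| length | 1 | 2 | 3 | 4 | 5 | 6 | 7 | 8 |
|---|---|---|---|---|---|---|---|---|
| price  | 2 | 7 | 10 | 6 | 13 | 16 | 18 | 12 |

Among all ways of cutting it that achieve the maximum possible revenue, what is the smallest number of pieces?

4

Let r[k] be the best obtainable value from length k. For each k, try every first piece i and keep the best of price[i] + r[k−i].
r[1] = 2
r[2] = max(2+2, 7+0) = 7
r[3] = max(2+7, 7+2, 10+0) = 10
r[4] = max(2+10, 7+7, 10+2, 6+0) = 14
r[5] = max(2+14, 7+10, 10+7, 6+2, 13+0) = 17
r[6] = max(2+17, 7+14, 10+10, 6+7, 13+2, 16+0) = 21
r[7] = max(2+21, 7+17, 10+14, …, 16+2, 18+0) = 24
r[8] = max(2+24, 7+21, 10+17, …, 18+2, 12+0) = 28
Maximum revenue is €28.
Now minimize piece count subject to staying optimal: for each k, pieces[k] = 1 + min over i with p[i]+r[k−i]=r[k] of pieces[k−i].
pieces[5] = 2
pieces[6] = 3
pieces[7] = 3
pieces[8] = 4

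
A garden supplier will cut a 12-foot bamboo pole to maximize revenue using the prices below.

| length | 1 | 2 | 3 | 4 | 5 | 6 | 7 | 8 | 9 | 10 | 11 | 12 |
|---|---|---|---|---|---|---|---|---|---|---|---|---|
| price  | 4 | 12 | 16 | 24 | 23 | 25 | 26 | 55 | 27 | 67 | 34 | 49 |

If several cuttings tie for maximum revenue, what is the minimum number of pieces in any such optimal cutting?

2

Let r[k] be the best obtainable value from length k. For each k, try every first piece i and keep the best of price[i] + r[k−i].
r[1] = 4
r[2] = max(4+4, 12+0) = 12
r[3] = max(4+12, 12+4, 16+0) = 16
r[4] = max(4+16, 12+12, 16+4, 24+0) = 24
r[5] = max(4+24, 12+16, 16+12, 24+4, 23+0) = 28
r[6] = max(4+28, 12+24, 16+16, 24+12, 23+4, 25+0) = 36
r[7] = max(4+36, 12+28, 16+24, …, 25+4, 26+0) = 40
r[8] = max(4+40, 12+36, 16+28, …, 26+4, 55+0) = 55
r[9] = max(4+55, 12+40, 16+36, …, 55+4, 27+0) = 59
r[10] = max(4+59, 12+55, 16+40, …, 27+4, 67+0) = 67
r[11] = max(4+67, 12+59, 16+55, …, 67+4, 34+0) = 71
r[12] = max(4+71, 12+67, 16+59, …, 34+4, 49+0) = 79
Maximum revenue is $79.
Now minimize piece count subject to staying optimal: for each k, pieces[k] = 1 + min over i with p[i]+r[k−i]=r[k] of pieces[k−i].
pieces[9] = 2
pieces[10] = 1
pieces[11] = 2
pieces[12] = 2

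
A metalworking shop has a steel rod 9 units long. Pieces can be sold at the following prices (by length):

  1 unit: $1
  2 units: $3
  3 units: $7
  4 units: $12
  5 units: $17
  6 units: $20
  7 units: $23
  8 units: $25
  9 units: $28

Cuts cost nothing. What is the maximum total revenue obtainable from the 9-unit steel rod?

Consider every possible first cut. r[k] is the best of p[i]+r[k−i] over all sellable i≤k.
r[1] = 1
r[2] = 3
r[3] = 7
r[4] = 12
r[5] = 17
r[6] = 20
r[7] = 23
r[8] = 25
r[9] = 29  (first piece 4, then r[5]=17)
One optimal cutting: 5 + 4 → $17 + $12 = $29.

29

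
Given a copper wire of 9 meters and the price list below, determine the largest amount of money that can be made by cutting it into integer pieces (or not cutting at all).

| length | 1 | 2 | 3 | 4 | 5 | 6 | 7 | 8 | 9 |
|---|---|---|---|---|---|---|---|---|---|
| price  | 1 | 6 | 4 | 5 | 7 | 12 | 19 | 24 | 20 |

25

Consider every possible first cut. v[k] is the best of p[i]+v[k−i] over all sellable i≤k.
v[1] = 1
v[2] = 6
v[3] = 7  (first piece 1, then v[2]=6)
v[4] = 12  (first piece 2, then v[2]=6)
v[5] = 13  (first piece 1, then v[4]=12)
v[6] = 18  (first piece 2, then v[4]=12)
v[7] = 19  (first piece 1, then v[6]=18)
v[8] = 24  (first piece 2, then v[6]=18)
v[9] = 25  (first piece 1, then v[8]=24)
One optimal cutting: 2 + 2 + 2 + 2 + 1 → €6 + €6 + €6 + €6 + €1 = €25.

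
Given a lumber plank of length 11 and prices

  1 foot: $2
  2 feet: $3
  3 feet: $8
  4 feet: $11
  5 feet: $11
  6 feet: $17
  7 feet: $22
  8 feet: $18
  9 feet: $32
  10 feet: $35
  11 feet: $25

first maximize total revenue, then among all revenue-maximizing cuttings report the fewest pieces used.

2

Consider every possible first cut. r[k] is the best of p[i]+r[k−i] over all sellable i≤k.
r[1] = 2
r[2] = max(2+2, 3+0) = 4
r[3] = max(2+4, 3+2, 8+0) = 8
r[4] = max(2+8, 3+4, 8+2, 11+0) = 11
r[5] = max(2+11, 3+8, 8+4, 11+2, 11+0) = 13
r[6] = max(2+13, 3+11, 8+8, 11+4, 11+2, 17+0) = 17
r[7] = max(2+17, 3+13, 8+11, …, 17+2, 22+0) = 22
r[8] = max(2+22, 3+17, 8+13, …, 22+2, 18+0) = 24
r[9] = max(2+24, 3+22, 8+17, …, 18+2, 32+0) = 32
r[10] = max(2+32, 3+24, 8+22, …, 32+2, 35+0) = 35
r[11] = max(2+35, 3+32, 8+24, …, 35+2, 25+0) = 37
Maximum revenue is $37.
Now minimize piece count subject to staying optimal: for each k, pieces[k] = 1 + min over i with p[i]+r[k−i]=r[k] of pieces[k−i].
pieces[8] = 2
pieces[9] = 1
pieces[10] = 1
pieces[11] = 2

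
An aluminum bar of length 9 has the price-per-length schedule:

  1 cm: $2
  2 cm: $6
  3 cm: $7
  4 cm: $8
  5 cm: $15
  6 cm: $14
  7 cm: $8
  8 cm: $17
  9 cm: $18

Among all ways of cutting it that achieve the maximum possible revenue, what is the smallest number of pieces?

3

Build r[k] bottom-up: r[k] = max over allowed piece i of (p[i] + r[k−i]).
r[1] = 2
r[2] = max(2+2, 6+0) = 6
r[3] = max(2+6, 6+2, 7+0) = 8
r[4] = max(2+8, 6+6, 7+2, 8+0) = 12
r[5] = max(2+12, 6+8, 7+6, 8+2, 15+0) = 15
r[6] = max(2+15, 6+12, 7+8, 8+6, 15+2, 14+0) = 18
r[7] = max(2+18, 6+15, 7+12, …, 14+2, 8+0) = 21
r[8] = max(2+21, 6+18, 7+15, …, 8+2, 17+0) = 24
r[9] = max(2+24, 6+21, 7+18, …, 17+2, 18+0) = 27
Maximum revenue is $27.
Now minimize piece count subject to staying optimal: for each k, pieces[k] = 1 + min over i with p[i]+r[k−i]=r[k] of pieces[k−i].
pieces[6] = 3
pieces[7] = 2
pieces[8] = 4
pieces[9] = 3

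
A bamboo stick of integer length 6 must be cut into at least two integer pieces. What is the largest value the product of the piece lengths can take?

9

Fill prod[k] for k=2..6: at each k try every first piece i and multiply by the better of (k−i) uncut or prod[k−i].
prod[2] = 1·max(1,0) = 1·1 = 1
prod[3] = max(1·2, 2·1) = 2
prod[4] = max(1·3, 2·2, 3·1) = 4
prod[5] = max(1·4, 2·3, 3·2, 4·1) = 6
prod[6] = max(1·6, 2·4, 3·3, 4·2, 5·1) = 9
One optimal split: 3 + 3; product 3·3 = 9.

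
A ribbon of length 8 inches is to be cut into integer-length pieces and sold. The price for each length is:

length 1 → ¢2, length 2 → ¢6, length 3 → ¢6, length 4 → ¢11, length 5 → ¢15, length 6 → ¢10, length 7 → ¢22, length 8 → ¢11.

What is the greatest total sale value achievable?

Let v[k] be the best obtainable value from length k. For each k, try every first piece i and keep the best of price[i] + v[k−i].
v[1] = 2
v[2] = max(2+2, 6+0) = 6
v[3] = max(2+6, 6+2, 6+0) = 8
v[4] = max(2+8, 6+6, 6+2, 11+0) = 12
v[5] = max(2+12, 6+8, 6+6, 11+2, 15+0) = 15
v[6] = max(2+15, 6+12, 6+8, 11+6, 15+2, 10+0) = 18
v[7] = max(2+18, 6+15, 6+12, …, 10+2, 22+0) = 22
v[8] = max(2+22, 6+18, 6+15, …, 22+2, 11+0) = 24
One optimal cutting: 7 + 1 → ¢22 + ¢2 = ¢24.

24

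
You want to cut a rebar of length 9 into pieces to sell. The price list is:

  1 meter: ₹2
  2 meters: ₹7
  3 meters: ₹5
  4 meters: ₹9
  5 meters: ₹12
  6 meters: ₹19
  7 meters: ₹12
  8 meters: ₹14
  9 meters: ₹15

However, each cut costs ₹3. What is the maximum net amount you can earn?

Let v[k] be the best obtainable value from length k. For each k, try every first piece i and keep the best of price[i] + v[k−i] minus the 3 cut fee when i<k.
v[1] = 2
v[2] = max(2+2-3, 7+0) = 7
v[3] = max(2+7-3, 7+2-3, 5+0) = 6
v[4] = max(2+6-3, 7+7-3, 5+2-3, 9+0) = 11
v[5] = max(2+11-3, 7+6-3, 5+7-3, 9+2-3, 12+0) = 12
v[6] = max(2+12-3, 7+11-3, 5+6-3, 9+7-3, 12+2-3, 19+0) = 19
v[7] = max(2+19-3, 7+12-3, 5+11-3, …, 19+2-3, 12+0) = 18
v[8] = max(2+18-3, 7+19-3, 5+12-3, …, 12+2-3, 14+0) = 23
v[9] = max(2+23-3, 7+18-3, 5+19-3, …, 14+2-3, 15+0) = 22
One optimal plan: pieces 6 + 2 + 1 (2 cuts) → ₹28 − ₹6 = ₹22.

22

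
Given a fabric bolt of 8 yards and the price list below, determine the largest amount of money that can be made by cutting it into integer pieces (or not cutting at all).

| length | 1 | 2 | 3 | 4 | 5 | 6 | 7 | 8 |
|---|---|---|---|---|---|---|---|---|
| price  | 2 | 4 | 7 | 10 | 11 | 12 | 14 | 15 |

Let best[k] be the best obtainable value from length k. For each k, try every first piece i and keep the best of price[i] + best[k−i].
best[1] = 2
best[2] = max(2+2, 4+0) = 4
best[3] = max(2+4, 4+2, 7+0) = 7
best[4] = max(2+7, 4+4, 7+2, 10+0) = 10
best[5] = max(2+10, 4+7, 7+4, 10+2, 11+0) = 12
best[6] = max(2+12, 4+10, 7+7, 10+4, 11+2, 12+0) = 14
best[7] = max(2+14, 4+12, 7+10, …, 12+2, 14+0) = 17
best[8] = max(2+17, 4+14, 7+12, …, 14+2, 15+0) = 20
One optimal cutting: 4 + 4 → $10 + $10 = $20.

20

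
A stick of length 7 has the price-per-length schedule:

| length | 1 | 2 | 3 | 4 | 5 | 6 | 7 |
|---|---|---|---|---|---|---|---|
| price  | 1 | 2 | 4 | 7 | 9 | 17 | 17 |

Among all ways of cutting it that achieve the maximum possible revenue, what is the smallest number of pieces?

Let r[k] be the best obtainable value from length k. For each k, try every first piece i and keep the best of price[i] + r[k−i].
r[1] = 1
r[2] = 2  (first piece 1, then r[1]=1)
r[3] = 4
r[4] = 7
r[5] = 9
r[6] = 17
r[7] = 18  (first piece 1, then r[6]=17)
Maximum revenue is $18.
Now minimize piece count subject to staying optimal: for each k, pieces[k] = 1 + min over i with p[i]+r[k−i]=r[k] of pieces[k−i].
pieces[4] = 1
pieces[5] = 1
pieces[6] = 1
pieces[7] = 2

2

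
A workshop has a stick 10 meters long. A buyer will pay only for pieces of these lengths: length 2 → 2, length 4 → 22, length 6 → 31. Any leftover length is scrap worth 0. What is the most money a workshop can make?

53

Consider every possible first cut. r[k] is the best of p[i]+r[k−i] over all sellable i≤k.
r[1] = 0
r[2] = 2
r[3] = 2
r[4] = 22
r[5] = 22
r[6] = 31
r[7] = 31
r[8] = 44  (first piece 4, then r[4]=22)
r[9] = 44
r[10] = 53  (first piece 4, then r[6]=31)
One optimal cutting: 6 + 4 → 53.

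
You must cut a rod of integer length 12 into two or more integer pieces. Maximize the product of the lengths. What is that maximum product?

Let f[k] be the best product for length k (with at least one cut). For each first piece i, the rest contributes max(k−i, f[k−i]).
f[2] = 1*max(1,0) = 1*1 = 1
f[3] = 1*max(2,1) = 1*2 = 2
f[4] = 2*max(2,1) = 2*2 = 4
f[5] = 2*max(3,2) = 2*3 = 6
f[6] = 3*max(3,2) = 3*3 = 9
f[7] = 2*max(5,6) = 2*6 = 12
f[8] = 2*max(6,9) = 2*9 = 18
f[9] = 3*max(6,9) = 3*9 = 27
f[10] = 2*max(8,18) = 2*18 = 36
f[11] = 2*max(9,27) = 2*27 = 54
f[12] = 3*max(9,27) = 3*27 = 81
One optimal split: 3 + 3 + 3 + 3; product 3*3*3*3 = 81.

81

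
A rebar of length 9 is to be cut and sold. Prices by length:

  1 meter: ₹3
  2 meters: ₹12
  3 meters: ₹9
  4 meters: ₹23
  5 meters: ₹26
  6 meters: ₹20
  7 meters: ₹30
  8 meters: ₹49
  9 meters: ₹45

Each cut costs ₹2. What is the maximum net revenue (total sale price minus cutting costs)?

Let v[k] be the best obtainable value from length k. For each k, try every first piece i and keep the best of price[i] + v[k−i] minus the 2 cut fee when i<k.
v[1] = 3
v[2] = max(3+3-2, 12+0) = 12
v[3] = max(3+12-2, 12+3-2, 9+0) = 13
v[4] = max(3+13-2, 12+12-2, 9+3-2, 23+0) = 23
v[5] = max(3+23-2, 12+13-2, 9+12-2, 23+3-2, 26+0) = 26
v[6] = max(3+26-2, 12+23-2, 9+13-2, 23+12-2, 26+3-2, 20+0) = 33
v[7] = max(3+33-2, 12+26-2, 9+23-2, …, 20+3-2, 30+0) = 36
v[8] = max(3+36-2, 12+33-2, 9+26-2, …, 30+3-2, 49+0) = 49
v[9] = max(3+49-2, 12+36-2, 9+33-2, …, 49+3-2, 45+0) = 50
One optimal plan: pieces 8 + 1 (1 cut) → ₹52 − ₹2 = ₹50.

50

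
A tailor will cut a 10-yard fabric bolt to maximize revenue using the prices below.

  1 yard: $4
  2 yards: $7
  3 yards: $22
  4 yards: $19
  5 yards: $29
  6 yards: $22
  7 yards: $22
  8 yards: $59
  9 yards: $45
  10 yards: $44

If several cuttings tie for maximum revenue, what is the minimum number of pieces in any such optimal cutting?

4

Consider every possible first cut. r[k] is the best of p[i]+r[k−i] over all sellable i≤k.
r[1] = 4
r[2] = 8  (first piece 1, then r[1]=4)
r[3] = 22
r[4] = 26  (first piece 1, then r[3]=22)
r[5] = 30  (first piece 1, then r[4]=26)
r[6] = 44  (first piece 3, then r[3]=22)
r[7] = 48  (first piece 1, then r[6]=44)
r[8] = 59
r[9] = 66  (first piece 3, then r[6]=44)
r[10] = 70  (first piece 1, then r[9]=66)
Maximum revenue is $70.
Now minimize piece count subject to staying optimal: for each k, pieces[k] = 1 + min over i with p[i]+r[k−i]=r[k] of pieces[k−i].
pieces[7] = 3
pieces[8] = 1
pieces[9] = 3
pieces[10] = 4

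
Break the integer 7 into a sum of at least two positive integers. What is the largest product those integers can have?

12

Let P[k] be the best product for length k (with at least one cut). For each first piece i, the rest contributes max(k−i, P[k−i]).
P[2] = 1×max(1,0) = 1×1 = 1
P[3] = 1×max(2,1) = 1×2 = 2
P[4] = 2×max(2,1) = 2×2 = 4
P[5] = 2×max(3,2) = 2×3 = 6
P[6] = 3×max(3,2) = 3×3 = 9
P[7] = 2×max(5,6) = 2×6 = 12
One optimal split: 3 + 2 + 2; product 3×2×2 = 12.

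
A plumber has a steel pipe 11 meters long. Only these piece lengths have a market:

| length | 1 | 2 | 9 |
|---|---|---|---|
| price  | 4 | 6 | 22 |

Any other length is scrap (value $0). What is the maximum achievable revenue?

44

Let best[k] be the best obtainable value from length k. For each k, try every first piece i and keep the best of price[i] + best[k−i].
best[1] = 4
best[2] = 8  (first piece 1, then best[1]=4)
best[3] = 12  (first piece 1, then best[2]=8)
best[4] = 16  (first piece 1, then best[3]=12)
best[5] = 20  (first piece 1, then best[4]=16)
best[6] = 24  (first piece 1, then best[5]=20)
best[7] = 28  (first piece 1, then best[6]=24)
best[8] = 32  (first piece 1, then best[7]=28)
best[9] = 36  (first piece 1, then best[8]=32)
best[10] = 40  (first piece 1, then best[9]=36)
best[11] = 44  (first piece 1, then best[10]=40)
One optimal cutting: 1 + 1 + 1 + 1 + 1 + 1 + 1 + 1 + 1 + 1 + 1 → $44.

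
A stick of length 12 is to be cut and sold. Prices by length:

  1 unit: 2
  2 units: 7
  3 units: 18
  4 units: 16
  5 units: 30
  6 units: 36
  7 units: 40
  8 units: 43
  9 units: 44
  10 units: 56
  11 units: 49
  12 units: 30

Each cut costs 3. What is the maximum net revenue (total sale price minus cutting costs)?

Build v[k] bottom-up: v[k] = max over allowed piece i of (p[i] + v[k−i]) − 3 per cut.
v[1] = 2
v[2] = 7
v[3] = 18
v[4] = 17  (first piece 1, then v[3]=18)
v[5] = 30
v[6] = 36
v[7] = 40
v[8] = 45  (first piece 3, then v[5]=30)
v[9] = 51  (first piece 3, then v[6]=36)
v[10] = 57  (first piece 5, then v[5]=30)
v[11] = 63  (first piece 5, then v[6]=36)
v[12] = 69  (first piece 6, then v[6]=36)
One optimal plan: pieces 6 + 6 (1 cut) → 72 − 3 = 69.

69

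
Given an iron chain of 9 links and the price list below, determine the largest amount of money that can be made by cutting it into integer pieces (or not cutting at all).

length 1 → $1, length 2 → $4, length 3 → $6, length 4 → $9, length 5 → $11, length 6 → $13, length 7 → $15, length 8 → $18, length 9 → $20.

Build r[k] bottom-up: r[k] = max over allowed piece i of (p[i] + r[k−i]).
r[1] = 1
r[2] = 4
r[3] = 6
r[4] = 9
r[5] = 11
r[6] = 13  (first piece 2, then r[4]=9)
r[7] = 15  (first piece 2, then r[5]=11)
r[8] = 18  (first piece 4, then r[4]=9)
r[9] = 20  (first piece 4, then r[5]=11)
One optimal cutting: 5 + 4 → $11 + $9 = $20.

20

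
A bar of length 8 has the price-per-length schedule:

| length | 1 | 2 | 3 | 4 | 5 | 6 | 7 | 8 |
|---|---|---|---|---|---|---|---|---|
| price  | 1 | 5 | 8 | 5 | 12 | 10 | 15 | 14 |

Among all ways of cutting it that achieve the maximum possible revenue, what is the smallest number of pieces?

Build r[k] bottom-up: r[k] = max over allowed piece i of (p[i] + r[k−i]).
r[1] = 1
r[2] = 5
r[3] = 8
r[4] = 10  (first piece 2, then r[2]=5)
r[5] = 13  (first piece 2, then r[3]=8)
r[6] = 16  (first piece 3, then r[3]=8)
r[7] = 18  (first piece 2, then r[5]=13)
r[8] = 21  (first piece 2, then r[6]=16)
Maximum revenue is 21.
Now minimize piece count subject to staying optimal: for each k, pieces[k] = 1 + min over i with p[i]+r[k−i]=r[k] of pieces[k−i].
pieces[5] = 2
pieces[6] = 2
pieces[7] = 3
pieces[8] = 3

3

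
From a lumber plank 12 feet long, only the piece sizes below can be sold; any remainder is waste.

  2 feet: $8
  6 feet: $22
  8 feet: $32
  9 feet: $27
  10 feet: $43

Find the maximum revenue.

51

Build r[k] bottom-up: r[k] = max over allowed piece i of (p[i] + r[k−i]).
r[1] = 0
r[2] = 8
r[3] = 8
r[4] = 16  (first piece 2, then r[2]=8)
r[5] = 16
r[6] = max(8+16, 22+0) = 24
r[7] = max(8+16, 22+0) = 24
r[8] = max(8+24, 22+8, 32+0) = 32
r[9] = max(8+24, 22+8, 32+0, 27+0) = 32
r[10] = max(8+32, 22+16, 32+8, 27+0, 43+0) = 43
r[11] = max(8+32, 22+16, 32+8, 27+8, 43+0) = 43
r[12] = max(8+43, 22+24, 32+16, 27+8, 43+8) = 51
One optimal cutting: 10 + 2 → $51.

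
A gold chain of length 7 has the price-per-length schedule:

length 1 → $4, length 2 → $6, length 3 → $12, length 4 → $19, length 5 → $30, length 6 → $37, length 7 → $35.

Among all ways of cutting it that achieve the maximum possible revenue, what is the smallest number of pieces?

2

Consider every possible first cut. r[k] is the best of p[i]+r[k−i] over all sellable i≤k.
r[1] = 4
r[2] = 8  (first piece 1, then r[1]=4)
r[3] = 12  (first piece 1, then r[2]=8)
r[4] = 19
r[5] = 30
r[6] = 37
r[7] = 41  (first piece 1, then r[6]=37)
Maximum revenue is $41.
Now minimize piece count subject to staying optimal: for each k, pieces[k] = 1 + min over i with p[i]+r[k−i]=r[k] of pieces[k−i].
pieces[4] = 1
pieces[5] = 1
pieces[6] = 1
pieces[7] = 2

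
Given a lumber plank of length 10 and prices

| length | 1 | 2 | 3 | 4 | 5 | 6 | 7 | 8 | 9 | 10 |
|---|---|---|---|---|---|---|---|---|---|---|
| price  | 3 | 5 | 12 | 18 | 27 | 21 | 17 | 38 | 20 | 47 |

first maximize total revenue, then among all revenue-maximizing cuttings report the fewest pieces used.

2

Let r[k] be the best obtainable value from length k. For each k, try every first piece i and keep the best of price[i] + r[k−i].
r[1] = 3
r[2] = 6  (first piece 1, then r[1]=3)
r[3] = 12
r[4] = 18
r[5] = 27
r[6] = 30  (first piece 1, then r[5]=27)
r[7] = 33  (first piece 1, then r[6]=30)
r[8] = 39  (first piece 3, then r[5]=27)
r[9] = 45  (first piece 4, then r[5]=27)
r[10] = 54  (first piece 5, then r[5]=27)
Maximum revenue is $54.
Now minimize piece count subject to staying optimal: for each k, pieces[k] = 1 + min over i with p[i]+r[k−i]=r[k] of pieces[k−i].
pieces[7] = 3
pieces[8] = 2
pieces[9] = 2
pieces[10] = 2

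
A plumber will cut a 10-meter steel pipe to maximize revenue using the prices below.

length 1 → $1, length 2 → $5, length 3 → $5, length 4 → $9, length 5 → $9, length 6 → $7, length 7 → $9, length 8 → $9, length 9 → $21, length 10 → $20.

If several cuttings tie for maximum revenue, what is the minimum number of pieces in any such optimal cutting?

Build r[k] bottom-up: r[k] = max over allowed piece i of (p[i] + r[k−i]).
r[1] = 1
r[2] = 5
r[3] = 6  (first piece 1, then r[2]=5)
r[4] = 10  (first piece 2, then r[2]=5)
r[5] = 11  (first piece 1, then r[4]=10)
r[6] = 15  (first piece 2, then r[4]=10)
r[7] = 16  (first piece 1, then r[6]=15)
r[8] = 20  (first piece 2, then r[6]=15)
r[9] = 21  (first piece 1, then r[8]=20)
r[10] = 25  (first piece 2, then r[8]=20)
Maximum revenue is $25.
Now minimize piece count subject to staying optimal: for each k, pieces[k] = 1 + min over i with p[i]+r[k−i]=r[k] of pieces[k−i].
pieces[7] = 4
pieces[8] = 4
pieces[9] = 1
pieces[10] = 5

5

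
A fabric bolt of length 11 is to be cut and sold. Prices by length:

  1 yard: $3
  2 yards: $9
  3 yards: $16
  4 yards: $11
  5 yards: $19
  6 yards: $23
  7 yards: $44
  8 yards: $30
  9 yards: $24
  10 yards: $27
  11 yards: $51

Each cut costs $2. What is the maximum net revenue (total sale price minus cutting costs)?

Let r[k] be the best obtainable value from length k. For each k, try every first piece i and keep the best of price[i] + r[k−i] minus the 2 cut fee when i<k.
r[1] = 3
r[2] = max(3+3-2, 9+0) = 9
r[3] = max(3+9-2, 9+3-2, 16+0) = 16
r[4] = max(3+16-2, 9+9-2, 16+3-2, 11+0) = 17
r[5] = max(3+17-2, 9+16-2, 16+9-2, 11+3-2, 19+0) = 23
r[6] = max(3+23-2, 9+17-2, 16+16-2, 11+9-2, 19+3-2, 23+0) = 30
r[7] = max(3+30-2, 9+23-2, 16+17-2, …, 23+3-2, 44+0) = 44
r[8] = max(3+44-2, 9+30-2, 16+23-2, …, 44+3-2, 30+0) = 45
r[9] = max(3+45-2, 9+44-2, 16+30-2, …, 30+3-2, 24+0) = 51
r[10] = max(3+51-2, 9+45-2, 16+44-2, …, 24+3-2, 27+0) = 58
r[11] = max(3+58-2, 9+51-2, 16+45-2, …, 27+3-2, 51+0) = 59
One optimal plan: pieces 7 + 3 + 1 (2 cuts) → $63 − $4 = $59.

59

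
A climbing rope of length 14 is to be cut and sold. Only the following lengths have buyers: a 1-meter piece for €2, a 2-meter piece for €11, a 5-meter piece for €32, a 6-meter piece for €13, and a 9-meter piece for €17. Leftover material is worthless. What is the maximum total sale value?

86

Consider every possible first cut. best[k] is the best of p[i]+best[k−i] over all sellable i≤k.
best[1] = 2
best[2] = max(2+2, 11+0) = 11
best[3] = max(2+11, 11+2) = 13
best[4] = max(2+13, 11+11) = 22
best[5] = max(2+22, 11+13, 32+0) = 32
best[6] = max(2+32, 11+22, 32+2, 13+0) = 34
best[7] = max(2+34, 11+32, 32+11, 13+2) = 43
best[8] = max(2+43, 11+34, 32+13, 13+11) = 45
best[9] = max(2+45, 11+43, 32+22, 13+13, 17+0) = 54
best[10] = max(2+54, 11+45, 32+32, 13+22, 17+2) = 64
best[11] = max(2+64, 11+54, 32+34, 13+32, 17+11) = 66
best[12] = max(2+66, 11+64, 32+43, 13+34, 17+13) = 75
best[13] = max(2+75, 11+66, 32+45, 13+43, 17+22) = 77
best[14] = max(2+77, 11+75, 32+54, 13+45, 17+32) = 86
One optimal cutting: 5 + 5 + 2 + 2 → €86.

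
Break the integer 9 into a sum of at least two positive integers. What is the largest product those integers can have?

Define g[k] = max over 1≤i<k of i · max(k−i, g[k−i]); the inner max lets the remainder stay uncut if that's better.
g[2] = 1×max(1,0) = 1×1 = 1
g[3] = 1×max(2,1) = 1×2 = 2
g[4] = 2×max(2,1) = 2×2 = 4
g[5] = 2×max(3,2) = 2×3 = 6
g[6] = 3×max(3,2) = 3×3 = 9
g[7] = 2×max(5,6) = 2×6 = 12
g[8] = 2×max(6,9) = 2×9 = 18
g[9] = 3×max(6,9) = 3×9 = 27
One optimal split: 3 + 3 + 3; product 3×3×3 = 27.

27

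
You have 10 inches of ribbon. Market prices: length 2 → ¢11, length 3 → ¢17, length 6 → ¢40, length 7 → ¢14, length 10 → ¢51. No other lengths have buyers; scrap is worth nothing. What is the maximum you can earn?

Consider every possible first cut. best[k] is the best of p[i]+best[k−i] over all sellable i≤k.
best[1] = 0
best[2] = 11
best[3] = 17
best[4] = 22  (first piece 2, then best[2]=11)
best[5] = 28  (first piece 2, then best[3]=17)
best[6] = 40
best[7] = 40
best[8] = 51  (first piece 2, then best[6]=40)
best[9] = 57  (first piece 3, then best[6]=40)
best[10] = 62  (first piece 2, then best[8]=51)
One optimal cutting: 6 + 2 + 2 → ¢62.

62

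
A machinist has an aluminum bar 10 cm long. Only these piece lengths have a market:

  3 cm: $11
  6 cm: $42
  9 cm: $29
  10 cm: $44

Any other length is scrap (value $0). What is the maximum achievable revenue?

53

Build best[k] bottom-up: best[k] = max over allowed piece i of (p[i] + best[k−i]).
best[1] = 0
best[2] = 0
best[3] = 11
best[4] = 11
best[5] = 11
best[6] = max(11+11, 42+0) = 42
best[7] = max(11+11, 42+0) = 42
best[8] = max(11+11, 42+0) = 42
best[9] = max(11+42, 42+11, 29+0) = 53
best[10] = max(11+42, 42+11, 29+0, 44+0) = 53
One optimal cutting: pieces 6 + 3 with 1 cm of scrap → $53.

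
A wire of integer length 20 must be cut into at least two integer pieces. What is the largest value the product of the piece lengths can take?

1458

Let P[k] be the best product for length k (with at least one cut). For each first piece i, the rest contributes max(k−i, P[k−i]).
P[2] = 1·max(1,0) = 1·1 = 1
P[3] = max(1·2, 2·1) = 2
P[4] = max(1·3, 2·2, 3·1) = 4
P[5] = max(1·4, 2·3, 3·2, 4·1) = 6
P[6] = max(1·6, 2·4, 3·3, 4·2, 5·1) = 9
P[7] = max(1·9, 2·6, 3·4, 4·3, 5·2, 6·1) = 12
P[8] = max(1·12, 2·9, 3·6, …, 6·2, 7·1) = 18
P[9] = max(1·18, 2·12, 3·9, …, 7·2, 8·1) = 27
P[10] = max(1·27, 2·18, 3·12, …, 8·2, 9·1) = 36
P[11] = max(1·36, 2·27, 3·18, …, 9·2, 10·1) = 54
P[12] = max(1·54, 2·36, 3·27, …, 10·2, 11·1) = 81
P[13] = max(1·81, 2·54, 3·36, …, 11·2, 12·1) = 108
P[14] = max(1·108, 2·81, 3·54, …, 12·2, 13·1) = 162
P[15] = max(1·162, 2·108, 3·81, …, 13·2, 14·1) = 243
P[16] = max(1·243, 2·162, 3·108, …, 14·2, 15·1) = 324
P[17] = max(1·324, 2·243, 3·162, …, 15·2, 16·1) = 486
P[18] = max(1·486, 2·324, 3·243, …, 16·2, 17·1) = 729
P[19] = max(1·729, 2·486, 3·324, …, 17·2, 18·1) = 972
P[20] = max(1·972, 2·729, 3·486, …, 18·2, 19·1) = 1458
One optimal split: 3 + 3 + 3 + 3 + 3 + 3 + 2; product 3·3·3·3·3·3·2 = 1458.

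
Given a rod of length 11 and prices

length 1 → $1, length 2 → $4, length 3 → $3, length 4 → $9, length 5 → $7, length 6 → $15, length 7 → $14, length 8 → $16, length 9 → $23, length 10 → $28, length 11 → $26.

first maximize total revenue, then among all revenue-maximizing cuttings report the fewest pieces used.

2

Consider every possible first cut. r[k] is the best of p[i]+r[k−i] over all sellable i≤k.
r[1] = 1
r[2] = 4
r[3] = 5  (first piece 1, then r[2]=4)
r[4] = 9
r[5] = 10  (first piece 1, then r[4]=9)
r[6] = 15
r[7] = 16  (first piece 1, then r[6]=15)
r[8] = 19  (first piece 2, then r[6]=15)
r[9] = 23
r[10] = 28
r[11] = 29  (first piece 1, then r[10]=28)
Maximum revenue is $29.
Now minimize piece count subject to staying optimal: for each k, pieces[k] = 1 + min over i with p[i]+r[k−i]=r[k] of pieces[k−i].
pieces[8] = 2
pieces[9] = 1
pieces[10] = 1
pieces[11] = 2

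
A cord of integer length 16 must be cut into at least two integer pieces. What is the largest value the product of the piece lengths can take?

324

Fill prod[k] for k=2..16: at each k try every first piece i and multiply by the better of (k−i) uncut or prod[k−i].
prod[2] = 1×max(1,0) = 1×1 = 1
prod[3] = 1×max(2,1) = 1×2 = 2
prod[4] = 2×max(2,1) = 2×2 = 4
prod[5] = 2×max(3,2) = 2×3 = 6
prod[6] = 3×max(3,2) = 3×3 = 9
prod[7] = 2×max(5,6) = 2×6 = 12
prod[8] = 2×max(6,9) = 2×9 = 18
prod[9] = 3×max(6,9) = 3×9 = 27
prod[10] = 2×max(8,18) = 2×18 = 36
prod[11] = 2×max(9,27) = 2×27 = 54
prod[12] = 3×max(9,27) = 3×27 = 81
prod[13] = 2×max(11,54) = 2×54 = 108
prod[14] = 2×max(12,81) = 2×81 = 162
prod[15] = 3×max(12,81) = 3×81 = 243
prod[16] = 2×max(14,162) = 2×162 = 324
One optimal split: 3 + 3 + 3 + 3 + 2 + 2; product 3×3×3×3×2×2 = 324.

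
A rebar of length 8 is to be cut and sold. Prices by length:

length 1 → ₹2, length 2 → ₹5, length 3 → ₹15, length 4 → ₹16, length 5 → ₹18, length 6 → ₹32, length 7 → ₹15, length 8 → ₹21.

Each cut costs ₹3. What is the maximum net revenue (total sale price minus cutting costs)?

Let net[k] be the best obtainable value from length k. For each k, try every first piece i and keep the best of price[i] + net[k−i] minus the 3 cut fee when i<k.
net[1] = 2
net[2] = max(2+2-3, 5+0) = 5
net[3] = max(2+5-3, 5+2-3, 15+0) = 15
net[4] = max(2+15-3, 5+5-3, 15+2-3, 16+0) = 16
net[5] = max(2+16-3, 5+15-3, 15+5-3, 16+2-3, 18+0) = 18
net[6] = max(2+18-3, 5+16-3, 15+15-3, 16+5-3, 18+2-3, 32+0) = 32
net[7] = max(2+32-3, 5+18-3, 15+16-3, …, 32+2-3, 15+0) = 31
net[8] = max(2+31-3, 5+32-3, 15+18-3, …, 15+2-3, 21+0) = 34
One optimal plan: pieces 6 + 2 (1 cut) → ₹37 − ₹3 = ₹34.

34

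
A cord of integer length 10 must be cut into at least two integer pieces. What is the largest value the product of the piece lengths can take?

Let f[k] be the best product for length k (with at least one cut). For each first piece i, the rest contributes max(k−i, f[k−i]).
f[2] = 1×max(1,0) = 1×1 = 1
f[3] = max(1×2, 2×1) = 2
f[4] = max(1×3, 2×2, 3×1) = 4
f[5] = max(1×4, 2×3, 3×2, 4×1) = 6
f[6] = max(1×6, 2×4, 3×3, 4×2, 5×1) = 9
f[7] = max(1×9, 2×6, 3×4, 4×3, 5×2, 6×1) = 12
f[8] = max(1×12, 2×9, 3×6, …, 6×2, 7×1) = 18
f[9] = max(1×18, 2×12, 3×9, …, 7×2, 8×1) = 27
f[10] = max(1×27, 2×18, 3×12, …, 8×2, 9×1) = 36
One optimal split: 3 + 3 + 2 + 2; product 3×3×2×2 = 36.

36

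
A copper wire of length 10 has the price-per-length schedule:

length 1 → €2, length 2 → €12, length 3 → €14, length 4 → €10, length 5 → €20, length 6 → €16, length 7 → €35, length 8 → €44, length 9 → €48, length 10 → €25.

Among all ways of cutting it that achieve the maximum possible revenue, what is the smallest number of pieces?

Build r[k] bottom-up: r[k] = max over allowed piece i of (p[i] + r[k−i]).
r[1] = 2
r[2] = 12
r[3] = 14  (first piece 1, then r[2]=12)
r[4] = 24  (first piece 2, then r[2]=12)
r[5] = 26  (first piece 1, then r[4]=24)
r[6] = 36  (first piece 2, then r[4]=24)
r[7] = 38  (first piece 1, then r[6]=36)
r[8] = 48  (first piece 2, then r[6]=36)
r[9] = 50  (first piece 1, then r[8]=48)
r[10] = 60  (first piece 2, then r[8]=48)
Maximum revenue is €60.
Now minimize piece count subject to staying optimal: for each k, pieces[k] = 1 + min over i with p[i]+r[k−i]=r[k] of pieces[k−i].
pieces[7] = 3
pieces[8] = 4
pieces[9] = 4
pieces[10] = 5

5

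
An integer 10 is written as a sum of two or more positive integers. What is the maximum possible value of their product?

36

Fill g[k] for k=2..10: at each k try every first piece i and multiply by the better of (k−i) uncut or g[k−i].
g[2] = 1*max(1,0) = 1*1 = 1
g[3] = max(1*2, 2*1) = 2
g[4] = max(1*3, 2*2, 3*1) = 4
g[5] = max(1*4, 2*3, 3*2, 4*1) = 6
g[6] = max(1*6, 2*4, 3*3, 4*2, 5*1) = 9
g[7] = max(1*9, 2*6, 3*4, 4*3, 5*2, 6*1) = 12
g[8] = max(1*12, 2*9, 3*6, …, 6*2, 7*1) = 18
g[9] = max(1*18, 2*12, 3*9, …, 7*2, 8*1) = 27
g[10] = max(1*27, 2*18, 3*12, …, 8*2, 9*1) = 36
One optimal split: 3 + 3 + 2 + 2; product 3*3*2*2 = 36.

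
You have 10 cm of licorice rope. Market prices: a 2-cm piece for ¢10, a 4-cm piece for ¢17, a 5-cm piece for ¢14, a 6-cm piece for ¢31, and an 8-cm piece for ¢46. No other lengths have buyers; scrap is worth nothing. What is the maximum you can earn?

56

Build f[k] bottom-up: f[k] = max over allowed piece i of (p[i] + f[k−i]).
f[1] = 0
f[2] = 10
f[3] = 10
f[4] = max(10+10, 17+0) = 20
f[5] = max(10+10, 17+0, 14+0) = 20
f[6] = max(10+20, 17+10, 14+0, 31+0) = 31
f[7] = max(10+20, 17+10, 14+10, 31+0) = 31
f[8] = max(10+31, 17+20, 14+10, 31+10, 46+0) = 46
f[9] = max(10+31, 17+20, 14+20, 31+10, 46+0) = 46
f[10] = max(10+46, 17+31, 14+20, 31+20, 46+10) = 56
One optimal cutting: 8 + 2 → ¢56.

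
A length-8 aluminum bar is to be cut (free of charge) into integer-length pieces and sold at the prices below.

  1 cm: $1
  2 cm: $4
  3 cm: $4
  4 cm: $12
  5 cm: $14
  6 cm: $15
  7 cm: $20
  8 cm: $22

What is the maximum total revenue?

24

Let best[k] be the best obtainable value from length k. For each k, try every first piece i and keep the best of price[i] + best[k−i].
best[1] = 1
best[2] = 4
best[3] = 5  (first piece 1, then best[2]=4)
best[4] = 12
best[5] = 14
best[6] = 16  (first piece 2, then best[4]=12)
best[7] = 20
best[8] = 24  (first piece 4, then best[4]=12)
One optimal cutting: 4 + 4 → $12 + $12 = $24.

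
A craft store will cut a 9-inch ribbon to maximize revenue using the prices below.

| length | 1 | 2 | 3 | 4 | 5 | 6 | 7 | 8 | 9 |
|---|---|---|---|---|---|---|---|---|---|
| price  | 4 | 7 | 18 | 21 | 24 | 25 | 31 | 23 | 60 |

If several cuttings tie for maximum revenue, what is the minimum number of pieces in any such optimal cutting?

Consider every possible first cut. r[k] is the best of p[i]+r[k−i] over all sellable i≤k.
r[1] = 4
r[2] = max(4+4, 7+0) = 8
r[3] = max(4+8, 7+4, 18+0) = 18
r[4] = max(4+18, 7+8, 18+4, 21+0) = 22
r[5] = max(4+22, 7+18, 18+8, 21+4, 24+0) = 26
r[6] = max(4+26, 7+22, 18+18, 21+8, 24+4, 25+0) = 36
r[7] = max(4+36, 7+26, 18+22, …, 25+4, 31+0) = 40
r[8] = max(4+40, 7+36, 18+26, …, 31+4, 23+0) = 44
r[9] = max(4+44, 7+40, 18+36, …, 23+4, 60+0) = 60
Maximum revenue is ¢60.
Now minimize piece count subject to staying optimal: for each k, pieces[k] = 1 + min over i with p[i]+r[k−i]=r[k] of pieces[k−i].
pieces[6] = 2
pieces[7] = 3
pieces[8] = 4
pieces[9] = 1

1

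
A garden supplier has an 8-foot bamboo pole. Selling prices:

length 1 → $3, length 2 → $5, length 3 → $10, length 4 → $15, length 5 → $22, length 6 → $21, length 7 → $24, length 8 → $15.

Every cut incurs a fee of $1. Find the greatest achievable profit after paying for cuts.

31

Let v[k] be the best obtainable value from length k. For each k, try every first piece i and keep the best of price[i] + v[k−i] minus the 1 cut fee when i<k.
v[1] = 3
v[2] = max(3+3-1, 5+0) = 5
v[3] = max(3+5-1, 5+3-1, 10+0) = 10
v[4] = max(3+10-1, 5+5-1, 10+3-1, 15+0) = 15
v[5] = max(3+15-1, 5+10-1, 10+5-1, 15+3-1, 22+0) = 22
v[6] = max(3+22-1, 5+15-1, 10+10-1, 15+5-1, 22+3-1, 21+0) = 24
v[7] = max(3+24-1, 5+22-1, 10+15-1, …, 21+3-1, 24+0) = 26
v[8] = max(3+26-1, 5+24-1, 10+22-1, …, 24+3-1, 15+0) = 31
One optimal plan: pieces 5 + 3 (1 cut) → $32 − $1 = $31.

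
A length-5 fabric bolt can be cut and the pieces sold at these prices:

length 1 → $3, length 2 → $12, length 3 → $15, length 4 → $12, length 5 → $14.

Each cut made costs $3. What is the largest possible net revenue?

Let r[k] be the best obtainable value from length k. For each k, try every first piece i and keep the best of price[i] + r[k−i] minus the 3 cut fee when i<k.
r[1] = 3
r[2] = 12
r[3] = 15
r[4] = 21  (first piece 2, then r[2]=12)
r[5] = 24  (first piece 2, then r[3]=15)
One optimal plan: pieces 3 + 2 (1 cut) → $27 − $3 = $24.

24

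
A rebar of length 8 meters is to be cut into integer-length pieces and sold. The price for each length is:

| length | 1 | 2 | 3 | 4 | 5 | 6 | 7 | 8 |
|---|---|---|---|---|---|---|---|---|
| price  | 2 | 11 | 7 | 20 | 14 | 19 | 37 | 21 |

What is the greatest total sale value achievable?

Build best[k] bottom-up: best[k] = max over allowed piece i of (p[i] + best[k−i]).
best[1] = 2
best[2] = 11
best[3] = 13  (first piece 1, then best[2]=11)
best[4] = 22  (first piece 2, then best[2]=11)
best[5] = 24  (first piece 1, then best[4]=22)
best[6] = 33  (first piece 2, then best[4]=22)
best[7] = 37
best[8] = 44  (first piece 2, then best[6]=33)
One optimal cutting: 2 + 2 + 2 + 2 → ₹11 + ₹11 + ₹11 + ₹11 = ₹44.

44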